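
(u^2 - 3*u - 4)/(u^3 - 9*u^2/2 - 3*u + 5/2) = 2*(u - 4)/(2*u^2 - 11*u + 5)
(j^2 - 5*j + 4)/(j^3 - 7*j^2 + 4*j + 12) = (j^2 - 5*j + 4)/(j^3 - 7*j^2 + 4*j + 12)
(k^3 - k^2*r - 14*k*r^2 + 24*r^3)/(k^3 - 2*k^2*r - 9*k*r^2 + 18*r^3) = (k + 4*r)/(k + 3*r)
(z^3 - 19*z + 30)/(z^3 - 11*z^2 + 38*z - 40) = (z^2 + 2*z - 15)/(z^2 - 9*z + 20)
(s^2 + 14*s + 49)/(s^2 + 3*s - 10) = (s^2 + 14*s + 49)/(s^2 + 3*s - 10)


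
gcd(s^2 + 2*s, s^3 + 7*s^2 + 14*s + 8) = s + 2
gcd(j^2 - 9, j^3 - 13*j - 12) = j + 3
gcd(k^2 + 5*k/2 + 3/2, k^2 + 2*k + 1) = k + 1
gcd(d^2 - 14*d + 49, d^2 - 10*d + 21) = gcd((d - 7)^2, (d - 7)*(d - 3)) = d - 7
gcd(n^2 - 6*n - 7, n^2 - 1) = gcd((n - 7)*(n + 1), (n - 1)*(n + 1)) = n + 1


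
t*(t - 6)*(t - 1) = t^3 - 7*t^2 + 6*t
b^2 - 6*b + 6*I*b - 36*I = (b - 6)*(b + 6*I)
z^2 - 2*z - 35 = (z - 7)*(z + 5)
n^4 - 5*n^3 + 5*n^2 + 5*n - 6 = (n - 3)*(n - 2)*(n - 1)*(n + 1)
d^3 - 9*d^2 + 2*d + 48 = (d - 8)*(d - 3)*(d + 2)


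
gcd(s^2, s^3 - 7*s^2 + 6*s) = s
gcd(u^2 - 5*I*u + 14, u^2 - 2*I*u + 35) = u - 7*I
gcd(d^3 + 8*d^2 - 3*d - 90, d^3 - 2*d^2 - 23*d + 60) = d^2 + 2*d - 15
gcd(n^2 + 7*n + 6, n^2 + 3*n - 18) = n + 6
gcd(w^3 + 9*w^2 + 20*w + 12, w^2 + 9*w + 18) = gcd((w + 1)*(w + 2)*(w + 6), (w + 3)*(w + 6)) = w + 6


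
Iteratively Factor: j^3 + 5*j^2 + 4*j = (j + 4)*(j^2 + j) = j*(j + 4)*(j + 1)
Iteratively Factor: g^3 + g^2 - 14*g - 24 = (g - 4)*(g^2 + 5*g + 6) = (g - 4)*(g + 2)*(g + 3)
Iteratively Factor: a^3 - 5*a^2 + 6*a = (a)*(a^2 - 5*a + 6) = a*(a - 2)*(a - 3)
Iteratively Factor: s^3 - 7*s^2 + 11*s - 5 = (s - 1)*(s^2 - 6*s + 5) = (s - 5)*(s - 1)*(s - 1)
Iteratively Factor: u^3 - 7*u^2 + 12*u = (u)*(u^2 - 7*u + 12) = u*(u - 4)*(u - 3)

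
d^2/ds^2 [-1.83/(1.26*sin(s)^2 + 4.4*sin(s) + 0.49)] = (11.621232*sin(s)^4 + 30.43656*sin(s)^3 + 13.477584*sin(s)^2 - 64.8186*sin(s) - 68.597916)/(1.26*sin(s)^2 + 4.4*sin(s) + 0.49)^3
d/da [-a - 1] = -1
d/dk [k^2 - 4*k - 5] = 2*k - 4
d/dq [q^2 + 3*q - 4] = 2*q + 3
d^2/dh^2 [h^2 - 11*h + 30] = 2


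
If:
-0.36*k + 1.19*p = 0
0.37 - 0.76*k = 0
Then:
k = 0.49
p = 0.15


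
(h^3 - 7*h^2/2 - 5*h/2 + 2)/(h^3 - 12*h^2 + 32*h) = (2*h^2 + h - 1)/(2*h*(h - 8))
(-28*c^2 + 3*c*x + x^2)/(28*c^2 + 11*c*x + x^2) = (-4*c + x)/(4*c + x)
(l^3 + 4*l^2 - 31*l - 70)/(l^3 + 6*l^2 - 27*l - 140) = (l + 2)/(l + 4)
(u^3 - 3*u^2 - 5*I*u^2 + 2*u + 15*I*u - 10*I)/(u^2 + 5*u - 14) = (u^2 - u*(1 + 5*I) + 5*I)/(u + 7)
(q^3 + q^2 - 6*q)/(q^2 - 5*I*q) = (q^2 + q - 6)/(q - 5*I)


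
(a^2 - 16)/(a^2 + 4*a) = (a - 4)/a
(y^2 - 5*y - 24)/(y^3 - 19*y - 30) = (y - 8)/(y^2 - 3*y - 10)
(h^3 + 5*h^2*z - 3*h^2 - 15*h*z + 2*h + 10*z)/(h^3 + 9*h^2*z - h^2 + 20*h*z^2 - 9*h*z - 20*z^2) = (h - 2)/(h + 4*z)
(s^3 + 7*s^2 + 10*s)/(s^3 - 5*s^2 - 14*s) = (s + 5)/(s - 7)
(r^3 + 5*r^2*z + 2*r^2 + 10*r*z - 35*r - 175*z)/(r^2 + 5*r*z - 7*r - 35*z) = (r^2 + 2*r - 35)/(r - 7)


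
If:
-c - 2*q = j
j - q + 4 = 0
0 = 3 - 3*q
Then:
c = 1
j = -3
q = 1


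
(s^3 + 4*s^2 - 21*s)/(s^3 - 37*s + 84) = s/(s - 4)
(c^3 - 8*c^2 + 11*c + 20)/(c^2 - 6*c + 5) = (c^2 - 3*c - 4)/(c - 1)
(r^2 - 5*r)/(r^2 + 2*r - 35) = r/(r + 7)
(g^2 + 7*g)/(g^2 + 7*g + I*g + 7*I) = g/(g + I)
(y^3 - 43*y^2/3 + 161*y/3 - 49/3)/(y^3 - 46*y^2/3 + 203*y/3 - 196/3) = (3*y - 1)/(3*y - 4)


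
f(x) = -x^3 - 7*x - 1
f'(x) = -3*x^2 - 7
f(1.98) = -22.62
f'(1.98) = -18.76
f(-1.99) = 20.81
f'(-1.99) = -18.88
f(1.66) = -17.19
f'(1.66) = -15.27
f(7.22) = -427.91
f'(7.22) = -163.39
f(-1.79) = 17.27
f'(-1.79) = -16.61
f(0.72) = -6.41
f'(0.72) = -8.56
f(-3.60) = 70.86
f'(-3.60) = -45.88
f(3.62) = -73.78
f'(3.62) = -46.31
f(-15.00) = 3479.00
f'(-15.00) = -682.00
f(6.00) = -259.00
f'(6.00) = -115.00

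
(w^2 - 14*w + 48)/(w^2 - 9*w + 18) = (w - 8)/(w - 3)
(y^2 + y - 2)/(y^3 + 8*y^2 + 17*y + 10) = (y - 1)/(y^2 + 6*y + 5)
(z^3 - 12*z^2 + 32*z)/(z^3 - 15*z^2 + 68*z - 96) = z/(z - 3)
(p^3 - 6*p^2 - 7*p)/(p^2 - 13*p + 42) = p*(p + 1)/(p - 6)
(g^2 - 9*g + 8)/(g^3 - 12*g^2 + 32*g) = (g - 1)/(g*(g - 4))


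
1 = 1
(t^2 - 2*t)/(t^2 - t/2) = 2*(t - 2)/(2*t - 1)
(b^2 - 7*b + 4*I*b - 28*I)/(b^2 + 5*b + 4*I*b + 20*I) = (b - 7)/(b + 5)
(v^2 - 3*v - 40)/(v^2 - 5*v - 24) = (v + 5)/(v + 3)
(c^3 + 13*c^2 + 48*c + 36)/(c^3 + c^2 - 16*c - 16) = (c^2 + 12*c + 36)/(c^2 - 16)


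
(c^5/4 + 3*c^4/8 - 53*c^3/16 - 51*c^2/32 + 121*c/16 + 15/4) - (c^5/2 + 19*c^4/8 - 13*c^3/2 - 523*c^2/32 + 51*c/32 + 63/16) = -c^5/4 - 2*c^4 + 51*c^3/16 + 59*c^2/4 + 191*c/32 - 3/16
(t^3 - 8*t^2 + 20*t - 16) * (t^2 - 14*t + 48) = t^5 - 22*t^4 + 180*t^3 - 680*t^2 + 1184*t - 768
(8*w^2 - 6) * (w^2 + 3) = 8*w^4 + 18*w^2 - 18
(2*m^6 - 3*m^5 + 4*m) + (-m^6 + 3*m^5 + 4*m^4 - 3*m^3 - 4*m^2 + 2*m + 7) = m^6 + 4*m^4 - 3*m^3 - 4*m^2 + 6*m + 7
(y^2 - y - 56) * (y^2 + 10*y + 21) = y^4 + 9*y^3 - 45*y^2 - 581*y - 1176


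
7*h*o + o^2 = o*(7*h + o)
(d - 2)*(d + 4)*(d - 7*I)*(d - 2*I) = d^4 + 2*d^3 - 9*I*d^3 - 22*d^2 - 18*I*d^2 - 28*d + 72*I*d + 112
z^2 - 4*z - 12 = (z - 6)*(z + 2)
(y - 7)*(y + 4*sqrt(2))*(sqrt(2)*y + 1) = sqrt(2)*y^3 - 7*sqrt(2)*y^2 + 9*y^2 - 63*y + 4*sqrt(2)*y - 28*sqrt(2)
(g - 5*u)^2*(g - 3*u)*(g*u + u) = g^4*u - 13*g^3*u^2 + g^3*u + 55*g^2*u^3 - 13*g^2*u^2 - 75*g*u^4 + 55*g*u^3 - 75*u^4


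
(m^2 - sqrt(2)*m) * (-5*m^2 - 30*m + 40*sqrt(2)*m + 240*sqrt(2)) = -5*m^4 - 30*m^3 + 45*sqrt(2)*m^3 - 80*m^2 + 270*sqrt(2)*m^2 - 480*m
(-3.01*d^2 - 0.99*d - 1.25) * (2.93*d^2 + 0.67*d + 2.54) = -8.8193*d^4 - 4.9174*d^3 - 11.9712*d^2 - 3.3521*d - 3.175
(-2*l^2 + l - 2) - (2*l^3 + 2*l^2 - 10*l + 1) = -2*l^3 - 4*l^2 + 11*l - 3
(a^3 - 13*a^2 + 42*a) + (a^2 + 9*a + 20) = a^3 - 12*a^2 + 51*a + 20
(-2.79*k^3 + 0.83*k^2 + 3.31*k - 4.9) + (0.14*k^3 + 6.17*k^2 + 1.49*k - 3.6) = -2.65*k^3 + 7.0*k^2 + 4.8*k - 8.5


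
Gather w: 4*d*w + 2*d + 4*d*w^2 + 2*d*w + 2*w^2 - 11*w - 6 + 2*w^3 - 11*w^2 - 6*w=2*d + 2*w^3 + w^2*(4*d - 9) + w*(6*d - 17) - 6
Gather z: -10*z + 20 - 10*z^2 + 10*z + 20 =40 - 10*z^2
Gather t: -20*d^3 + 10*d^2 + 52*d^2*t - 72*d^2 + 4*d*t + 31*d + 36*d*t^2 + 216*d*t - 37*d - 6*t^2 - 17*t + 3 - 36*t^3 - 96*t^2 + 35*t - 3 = -20*d^3 - 62*d^2 - 6*d - 36*t^3 + t^2*(36*d - 102) + t*(52*d^2 + 220*d + 18)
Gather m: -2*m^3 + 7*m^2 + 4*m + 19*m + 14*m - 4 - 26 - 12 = -2*m^3 + 7*m^2 + 37*m - 42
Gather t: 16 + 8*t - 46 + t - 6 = 9*t - 36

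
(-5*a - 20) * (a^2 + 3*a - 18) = -5*a^3 - 35*a^2 + 30*a + 360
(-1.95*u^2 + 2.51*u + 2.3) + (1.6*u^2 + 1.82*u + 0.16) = -0.35*u^2 + 4.33*u + 2.46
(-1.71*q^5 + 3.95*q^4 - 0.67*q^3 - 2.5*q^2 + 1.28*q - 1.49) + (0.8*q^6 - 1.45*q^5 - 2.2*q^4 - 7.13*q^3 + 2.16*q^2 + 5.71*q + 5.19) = 0.8*q^6 - 3.16*q^5 + 1.75*q^4 - 7.8*q^3 - 0.34*q^2 + 6.99*q + 3.7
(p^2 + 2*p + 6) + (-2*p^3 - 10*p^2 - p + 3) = -2*p^3 - 9*p^2 + p + 9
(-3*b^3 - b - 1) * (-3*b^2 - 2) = 9*b^5 + 9*b^3 + 3*b^2 + 2*b + 2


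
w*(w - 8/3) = w^2 - 8*w/3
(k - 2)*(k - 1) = k^2 - 3*k + 2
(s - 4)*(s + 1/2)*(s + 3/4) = s^3 - 11*s^2/4 - 37*s/8 - 3/2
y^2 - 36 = (y - 6)*(y + 6)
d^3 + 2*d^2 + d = d*(d + 1)^2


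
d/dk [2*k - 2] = 2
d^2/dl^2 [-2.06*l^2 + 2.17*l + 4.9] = -4.12000000000000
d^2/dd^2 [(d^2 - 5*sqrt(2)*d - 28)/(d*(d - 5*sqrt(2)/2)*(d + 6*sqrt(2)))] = 4*(2*d^6 - 30*sqrt(2)*d^5 - 366*d^4 - 1903*sqrt(2)*d^3 + 924*d^2 + 17640*sqrt(2)*d - 50400)/(d^3*(4*d^6 + 42*sqrt(2)*d^5 - 66*d^4 - 2177*sqrt(2)*d^3 + 1980*d^2 + 37800*sqrt(2)*d - 108000))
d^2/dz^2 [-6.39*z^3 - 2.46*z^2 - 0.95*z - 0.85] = -38.34*z - 4.92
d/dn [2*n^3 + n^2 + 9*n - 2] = 6*n^2 + 2*n + 9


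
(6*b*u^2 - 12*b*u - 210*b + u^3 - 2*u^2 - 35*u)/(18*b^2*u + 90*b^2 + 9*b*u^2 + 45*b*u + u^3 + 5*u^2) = (u - 7)/(3*b + u)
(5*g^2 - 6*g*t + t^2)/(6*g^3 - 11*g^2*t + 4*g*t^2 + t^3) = (-5*g + t)/(-6*g^2 + 5*g*t + t^2)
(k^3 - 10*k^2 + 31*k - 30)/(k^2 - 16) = (k^3 - 10*k^2 + 31*k - 30)/(k^2 - 16)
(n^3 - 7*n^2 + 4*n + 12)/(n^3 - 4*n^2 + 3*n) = (n^3 - 7*n^2 + 4*n + 12)/(n*(n^2 - 4*n + 3))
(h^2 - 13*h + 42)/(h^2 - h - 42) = (h - 6)/(h + 6)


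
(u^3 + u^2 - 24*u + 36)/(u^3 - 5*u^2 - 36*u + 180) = (u^2 - 5*u + 6)/(u^2 - 11*u + 30)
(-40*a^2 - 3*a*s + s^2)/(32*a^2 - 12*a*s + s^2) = (5*a + s)/(-4*a + s)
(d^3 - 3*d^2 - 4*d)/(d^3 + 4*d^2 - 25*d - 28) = d/(d + 7)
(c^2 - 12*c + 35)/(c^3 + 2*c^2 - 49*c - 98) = (c - 5)/(c^2 + 9*c + 14)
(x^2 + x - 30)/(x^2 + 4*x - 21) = (x^2 + x - 30)/(x^2 + 4*x - 21)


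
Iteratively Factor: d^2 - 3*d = (d - 3)*(d)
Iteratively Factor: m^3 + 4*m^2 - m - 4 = (m + 1)*(m^2 + 3*m - 4) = (m - 1)*(m + 1)*(m + 4)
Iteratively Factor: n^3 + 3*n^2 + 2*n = (n + 2)*(n^2 + n) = n*(n + 2)*(n + 1)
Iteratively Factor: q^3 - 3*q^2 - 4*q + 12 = (q - 3)*(q^2 - 4) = (q - 3)*(q - 2)*(q + 2)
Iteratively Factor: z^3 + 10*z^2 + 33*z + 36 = (z + 3)*(z^2 + 7*z + 12) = (z + 3)^2*(z + 4)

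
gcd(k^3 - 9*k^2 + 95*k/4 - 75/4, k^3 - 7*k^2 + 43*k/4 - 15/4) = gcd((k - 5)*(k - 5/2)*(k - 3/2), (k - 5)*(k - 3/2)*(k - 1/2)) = k^2 - 13*k/2 + 15/2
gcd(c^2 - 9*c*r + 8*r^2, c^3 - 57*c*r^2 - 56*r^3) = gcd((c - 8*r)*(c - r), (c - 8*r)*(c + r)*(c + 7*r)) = -c + 8*r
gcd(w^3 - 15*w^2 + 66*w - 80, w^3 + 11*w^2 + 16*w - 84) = w - 2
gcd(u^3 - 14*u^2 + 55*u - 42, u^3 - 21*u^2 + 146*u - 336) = u^2 - 13*u + 42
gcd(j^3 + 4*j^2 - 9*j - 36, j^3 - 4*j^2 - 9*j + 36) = j^2 - 9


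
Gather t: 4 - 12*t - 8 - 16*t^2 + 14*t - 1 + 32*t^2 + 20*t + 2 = 16*t^2 + 22*t - 3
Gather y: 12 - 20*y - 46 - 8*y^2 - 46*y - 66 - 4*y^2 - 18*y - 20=-12*y^2 - 84*y - 120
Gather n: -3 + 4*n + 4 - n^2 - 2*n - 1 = -n^2 + 2*n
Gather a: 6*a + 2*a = 8*a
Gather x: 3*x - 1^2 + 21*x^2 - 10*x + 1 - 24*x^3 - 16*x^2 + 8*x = -24*x^3 + 5*x^2 + x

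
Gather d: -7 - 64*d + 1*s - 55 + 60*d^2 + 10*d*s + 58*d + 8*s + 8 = 60*d^2 + d*(10*s - 6) + 9*s - 54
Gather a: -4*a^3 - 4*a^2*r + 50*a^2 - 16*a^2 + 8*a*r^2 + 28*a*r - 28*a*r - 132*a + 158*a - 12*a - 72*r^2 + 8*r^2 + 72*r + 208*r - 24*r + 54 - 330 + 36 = -4*a^3 + a^2*(34 - 4*r) + a*(8*r^2 + 14) - 64*r^2 + 256*r - 240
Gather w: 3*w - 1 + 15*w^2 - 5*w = 15*w^2 - 2*w - 1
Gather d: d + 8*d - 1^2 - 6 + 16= 9*d + 9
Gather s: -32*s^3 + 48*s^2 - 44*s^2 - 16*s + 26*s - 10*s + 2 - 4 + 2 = -32*s^3 + 4*s^2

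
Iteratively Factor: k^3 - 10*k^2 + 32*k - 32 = (k - 2)*(k^2 - 8*k + 16) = (k - 4)*(k - 2)*(k - 4)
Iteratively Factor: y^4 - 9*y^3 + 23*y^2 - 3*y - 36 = (y + 1)*(y^3 - 10*y^2 + 33*y - 36) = (y - 4)*(y + 1)*(y^2 - 6*y + 9) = (y - 4)*(y - 3)*(y + 1)*(y - 3)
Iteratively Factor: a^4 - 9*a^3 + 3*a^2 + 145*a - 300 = (a - 5)*(a^3 - 4*a^2 - 17*a + 60) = (a - 5)*(a + 4)*(a^2 - 8*a + 15) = (a - 5)*(a - 3)*(a + 4)*(a - 5)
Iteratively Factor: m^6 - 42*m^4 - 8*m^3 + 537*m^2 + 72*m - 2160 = (m + 3)*(m^5 - 3*m^4 - 33*m^3 + 91*m^2 + 264*m - 720) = (m - 3)*(m + 3)*(m^4 - 33*m^2 - 8*m + 240) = (m - 5)*(m - 3)*(m + 3)*(m^3 + 5*m^2 - 8*m - 48) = (m - 5)*(m - 3)*(m + 3)*(m + 4)*(m^2 + m - 12) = (m - 5)*(m - 3)*(m + 3)*(m + 4)^2*(m - 3)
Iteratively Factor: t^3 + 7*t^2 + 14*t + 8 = (t + 4)*(t^2 + 3*t + 2) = (t + 1)*(t + 4)*(t + 2)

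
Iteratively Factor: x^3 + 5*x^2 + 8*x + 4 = (x + 2)*(x^2 + 3*x + 2) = (x + 2)^2*(x + 1)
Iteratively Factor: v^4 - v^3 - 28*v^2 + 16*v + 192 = (v - 4)*(v^3 + 3*v^2 - 16*v - 48) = (v - 4)*(v + 4)*(v^2 - v - 12) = (v - 4)^2*(v + 4)*(v + 3)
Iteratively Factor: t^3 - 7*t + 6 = (t + 3)*(t^2 - 3*t + 2) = (t - 2)*(t + 3)*(t - 1)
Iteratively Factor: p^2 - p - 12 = (p + 3)*(p - 4)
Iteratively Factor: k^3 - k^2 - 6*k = (k)*(k^2 - k - 6) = k*(k + 2)*(k - 3)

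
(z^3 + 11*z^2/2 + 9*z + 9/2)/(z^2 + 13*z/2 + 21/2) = (2*z^2 + 5*z + 3)/(2*z + 7)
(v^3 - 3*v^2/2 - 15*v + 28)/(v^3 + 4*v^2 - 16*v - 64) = (v^2 - 11*v/2 + 7)/(v^2 - 16)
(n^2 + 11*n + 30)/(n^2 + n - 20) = (n + 6)/(n - 4)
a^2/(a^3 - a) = a/(a^2 - 1)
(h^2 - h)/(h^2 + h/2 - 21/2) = 2*h*(h - 1)/(2*h^2 + h - 21)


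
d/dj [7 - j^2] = -2*j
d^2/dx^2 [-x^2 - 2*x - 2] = -2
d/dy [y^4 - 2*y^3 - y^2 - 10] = 2*y*(2*y^2 - 3*y - 1)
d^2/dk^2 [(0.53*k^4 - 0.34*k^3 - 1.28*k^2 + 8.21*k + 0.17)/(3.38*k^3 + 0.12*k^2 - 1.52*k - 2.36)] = (-1.4210854715202e-14*k^8 - 1.4210854715202e-14*k^7 - 23.5095359999999*k^6 + 577.071432*k^5 - 22.269984*k^4 - 29.05632*k^3 + 806.578464*k^2 + 10.538736*k - 72.278176)/(38.614472*k^9 + 4.112784*k^8 - 51.949248*k^7 - 84.582096*k^6 + 17.618496*k^5 + 73.478208*k^4 + 55.54672*k^3 - 14.352576*k^2 - 25.397376*k - 13.144256)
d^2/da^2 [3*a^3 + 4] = 18*a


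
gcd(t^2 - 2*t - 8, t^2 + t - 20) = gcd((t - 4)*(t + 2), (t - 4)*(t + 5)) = t - 4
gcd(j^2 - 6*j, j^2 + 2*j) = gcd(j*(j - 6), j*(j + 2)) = j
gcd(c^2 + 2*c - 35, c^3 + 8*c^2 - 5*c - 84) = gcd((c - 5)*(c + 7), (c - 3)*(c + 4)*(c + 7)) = c + 7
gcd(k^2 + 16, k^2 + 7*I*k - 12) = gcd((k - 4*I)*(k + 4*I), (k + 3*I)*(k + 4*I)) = k + 4*I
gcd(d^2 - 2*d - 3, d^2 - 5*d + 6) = d - 3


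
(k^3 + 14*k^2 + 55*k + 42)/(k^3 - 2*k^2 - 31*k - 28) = (k^2 + 13*k + 42)/(k^2 - 3*k - 28)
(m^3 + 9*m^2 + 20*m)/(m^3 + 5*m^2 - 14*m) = (m^2 + 9*m + 20)/(m^2 + 5*m - 14)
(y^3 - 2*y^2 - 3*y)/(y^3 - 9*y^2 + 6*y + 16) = y*(y - 3)/(y^2 - 10*y + 16)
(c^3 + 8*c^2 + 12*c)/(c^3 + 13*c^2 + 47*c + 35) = c*(c^2 + 8*c + 12)/(c^3 + 13*c^2 + 47*c + 35)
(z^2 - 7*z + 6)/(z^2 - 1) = (z - 6)/(z + 1)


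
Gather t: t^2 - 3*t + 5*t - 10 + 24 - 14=t^2 + 2*t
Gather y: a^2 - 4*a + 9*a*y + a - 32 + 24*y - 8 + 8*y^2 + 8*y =a^2 - 3*a + 8*y^2 + y*(9*a + 32) - 40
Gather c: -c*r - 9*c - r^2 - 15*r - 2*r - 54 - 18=c*(-r - 9) - r^2 - 17*r - 72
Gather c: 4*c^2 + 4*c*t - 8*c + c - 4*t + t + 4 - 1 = 4*c^2 + c*(4*t - 7) - 3*t + 3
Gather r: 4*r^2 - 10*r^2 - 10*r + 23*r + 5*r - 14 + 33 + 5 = -6*r^2 + 18*r + 24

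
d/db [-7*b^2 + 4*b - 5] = 4 - 14*b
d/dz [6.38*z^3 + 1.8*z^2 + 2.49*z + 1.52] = 19.14*z^2 + 3.6*z + 2.49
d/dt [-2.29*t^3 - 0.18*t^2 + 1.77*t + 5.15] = -6.87*t^2 - 0.36*t + 1.77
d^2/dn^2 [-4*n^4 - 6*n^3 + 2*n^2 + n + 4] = -48*n^2 - 36*n + 4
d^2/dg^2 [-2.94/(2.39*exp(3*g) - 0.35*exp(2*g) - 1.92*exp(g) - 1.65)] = (2.94*(-14.34*exp(2*g) + 1.4*exp(g) + 3.84)*(-7.17*exp(2*g) + 0.7*exp(g) + 1.92)*exp(g) + (63.2394*exp(2*g) - 4.116*exp(g) - 5.6448)*(-2.39*exp(3*g) + 0.35*exp(2*g) + 1.92*exp(g) + 1.65))*exp(g)/(-2.39*exp(3*g) + 0.35*exp(2*g) + 1.92*exp(g) + 1.65)^3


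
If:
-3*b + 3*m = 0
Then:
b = m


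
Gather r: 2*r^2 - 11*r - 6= 2*r^2 - 11*r - 6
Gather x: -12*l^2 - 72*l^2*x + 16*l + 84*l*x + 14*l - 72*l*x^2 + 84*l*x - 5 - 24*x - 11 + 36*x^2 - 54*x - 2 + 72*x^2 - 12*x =-12*l^2 + 30*l + x^2*(108 - 72*l) + x*(-72*l^2 + 168*l - 90) - 18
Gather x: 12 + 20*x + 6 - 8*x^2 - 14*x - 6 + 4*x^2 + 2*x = -4*x^2 + 8*x + 12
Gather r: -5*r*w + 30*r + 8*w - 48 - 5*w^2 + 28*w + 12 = r*(30 - 5*w) - 5*w^2 + 36*w - 36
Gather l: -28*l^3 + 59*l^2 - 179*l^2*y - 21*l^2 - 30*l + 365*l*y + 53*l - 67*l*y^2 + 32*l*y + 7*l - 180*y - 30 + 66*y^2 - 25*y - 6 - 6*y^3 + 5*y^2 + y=-28*l^3 + l^2*(38 - 179*y) + l*(-67*y^2 + 397*y + 30) - 6*y^3 + 71*y^2 - 204*y - 36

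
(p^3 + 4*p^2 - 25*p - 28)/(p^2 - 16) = (p^2 + 8*p + 7)/(p + 4)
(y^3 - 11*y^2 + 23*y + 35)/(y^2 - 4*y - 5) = y - 7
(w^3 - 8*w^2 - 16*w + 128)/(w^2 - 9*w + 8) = (w^2 - 16)/(w - 1)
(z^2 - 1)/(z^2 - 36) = (z^2 - 1)/(z^2 - 36)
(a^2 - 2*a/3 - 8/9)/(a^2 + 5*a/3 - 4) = (a + 2/3)/(a + 3)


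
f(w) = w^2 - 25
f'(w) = 2*w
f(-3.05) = -15.70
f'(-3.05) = -6.10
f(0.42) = -24.82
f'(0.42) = 0.84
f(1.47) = -22.84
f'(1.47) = 2.94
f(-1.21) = -23.54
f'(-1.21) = -2.42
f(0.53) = -24.72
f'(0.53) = 1.06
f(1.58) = -22.50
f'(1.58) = 3.16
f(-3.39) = -13.51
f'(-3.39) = -6.78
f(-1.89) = -21.43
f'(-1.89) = -3.78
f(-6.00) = 11.00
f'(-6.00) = -12.00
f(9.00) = 56.00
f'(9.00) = 18.00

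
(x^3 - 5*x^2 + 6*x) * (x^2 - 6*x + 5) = x^5 - 11*x^4 + 41*x^3 - 61*x^2 + 30*x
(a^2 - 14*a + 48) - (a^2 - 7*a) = 48 - 7*a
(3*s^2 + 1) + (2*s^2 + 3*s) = 5*s^2 + 3*s + 1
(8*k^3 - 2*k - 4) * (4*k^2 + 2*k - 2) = 32*k^5 + 16*k^4 - 24*k^3 - 20*k^2 - 4*k + 8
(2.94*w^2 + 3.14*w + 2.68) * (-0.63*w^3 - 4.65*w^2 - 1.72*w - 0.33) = -1.8522*w^5 - 15.6492*w^4 - 21.3462*w^3 - 18.833*w^2 - 5.6458*w - 0.8844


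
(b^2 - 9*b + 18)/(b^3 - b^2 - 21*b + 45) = (b - 6)/(b^2 + 2*b - 15)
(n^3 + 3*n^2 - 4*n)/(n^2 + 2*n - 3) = n*(n + 4)/(n + 3)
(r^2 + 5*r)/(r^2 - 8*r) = (r + 5)/(r - 8)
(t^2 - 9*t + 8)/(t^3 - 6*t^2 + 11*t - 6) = (t - 8)/(t^2 - 5*t + 6)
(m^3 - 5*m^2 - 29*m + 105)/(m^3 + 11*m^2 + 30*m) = (m^2 - 10*m + 21)/(m*(m + 6))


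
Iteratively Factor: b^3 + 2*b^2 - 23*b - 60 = (b + 4)*(b^2 - 2*b - 15) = (b - 5)*(b + 4)*(b + 3)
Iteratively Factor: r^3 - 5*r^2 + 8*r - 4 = (r - 2)*(r^2 - 3*r + 2) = (r - 2)*(r - 1)*(r - 2)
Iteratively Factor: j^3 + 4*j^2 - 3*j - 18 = (j + 3)*(j^2 + j - 6) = (j + 3)^2*(j - 2)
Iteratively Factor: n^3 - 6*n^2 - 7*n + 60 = (n + 3)*(n^2 - 9*n + 20) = (n - 5)*(n + 3)*(n - 4)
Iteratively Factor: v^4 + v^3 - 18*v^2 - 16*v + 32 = (v + 4)*(v^3 - 3*v^2 - 6*v + 8) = (v - 4)*(v + 4)*(v^2 + v - 2) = (v - 4)*(v + 2)*(v + 4)*(v - 1)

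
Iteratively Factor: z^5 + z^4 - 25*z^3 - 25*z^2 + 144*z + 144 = (z + 4)*(z^4 - 3*z^3 - 13*z^2 + 27*z + 36) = (z - 4)*(z + 4)*(z^3 + z^2 - 9*z - 9) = (z - 4)*(z + 3)*(z + 4)*(z^2 - 2*z - 3) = (z - 4)*(z + 1)*(z + 3)*(z + 4)*(z - 3)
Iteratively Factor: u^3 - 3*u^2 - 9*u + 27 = (u - 3)*(u^2 - 9) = (u - 3)^2*(u + 3)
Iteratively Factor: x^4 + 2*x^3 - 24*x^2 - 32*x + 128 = (x - 2)*(x^3 + 4*x^2 - 16*x - 64) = (x - 2)*(x + 4)*(x^2 - 16) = (x - 2)*(x + 4)^2*(x - 4)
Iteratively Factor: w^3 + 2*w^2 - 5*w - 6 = (w + 1)*(w^2 + w - 6) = (w - 2)*(w + 1)*(w + 3)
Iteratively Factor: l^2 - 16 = (l - 4)*(l + 4)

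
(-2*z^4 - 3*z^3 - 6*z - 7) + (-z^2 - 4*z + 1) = -2*z^4 - 3*z^3 - z^2 - 10*z - 6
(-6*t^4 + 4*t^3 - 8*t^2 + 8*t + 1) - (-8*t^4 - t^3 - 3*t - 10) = 2*t^4 + 5*t^3 - 8*t^2 + 11*t + 11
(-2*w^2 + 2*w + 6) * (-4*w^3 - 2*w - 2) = 8*w^5 - 8*w^4 - 20*w^3 - 16*w - 12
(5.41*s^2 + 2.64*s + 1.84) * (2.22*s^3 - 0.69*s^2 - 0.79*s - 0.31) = 12.0102*s^5 + 2.1279*s^4 - 2.0107*s^3 - 5.0323*s^2 - 2.272*s - 0.5704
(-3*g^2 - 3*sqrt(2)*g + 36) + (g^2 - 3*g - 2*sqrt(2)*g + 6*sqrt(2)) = -2*g^2 - 5*sqrt(2)*g - 3*g + 6*sqrt(2) + 36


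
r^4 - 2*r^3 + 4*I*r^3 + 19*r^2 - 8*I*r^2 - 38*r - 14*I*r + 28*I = (r - 2)*(r - 2*I)*(r - I)*(r + 7*I)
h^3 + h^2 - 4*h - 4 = (h - 2)*(h + 1)*(h + 2)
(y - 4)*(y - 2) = y^2 - 6*y + 8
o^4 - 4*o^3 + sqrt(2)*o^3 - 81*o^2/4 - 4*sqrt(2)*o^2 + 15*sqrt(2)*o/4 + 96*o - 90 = (o - 5/2)*(o - 3/2)*(o - 3*sqrt(2))*(o + 4*sqrt(2))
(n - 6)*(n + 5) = n^2 - n - 30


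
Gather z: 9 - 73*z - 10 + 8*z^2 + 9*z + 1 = 8*z^2 - 64*z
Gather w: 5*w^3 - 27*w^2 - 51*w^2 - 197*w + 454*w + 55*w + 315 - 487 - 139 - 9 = 5*w^3 - 78*w^2 + 312*w - 320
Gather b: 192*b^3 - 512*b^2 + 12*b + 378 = 192*b^3 - 512*b^2 + 12*b + 378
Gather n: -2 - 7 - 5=-14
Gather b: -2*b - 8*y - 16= -2*b - 8*y - 16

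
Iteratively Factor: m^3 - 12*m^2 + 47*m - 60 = (m - 4)*(m^2 - 8*m + 15) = (m - 4)*(m - 3)*(m - 5)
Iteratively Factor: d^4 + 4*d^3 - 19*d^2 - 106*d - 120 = (d + 2)*(d^3 + 2*d^2 - 23*d - 60) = (d - 5)*(d + 2)*(d^2 + 7*d + 12) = (d - 5)*(d + 2)*(d + 4)*(d + 3)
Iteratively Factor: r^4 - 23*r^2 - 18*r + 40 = (r + 2)*(r^3 - 2*r^2 - 19*r + 20) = (r - 5)*(r + 2)*(r^2 + 3*r - 4) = (r - 5)*(r + 2)*(r + 4)*(r - 1)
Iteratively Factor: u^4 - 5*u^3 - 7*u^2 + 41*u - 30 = (u - 2)*(u^3 - 3*u^2 - 13*u + 15) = (u - 2)*(u - 1)*(u^2 - 2*u - 15) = (u - 5)*(u - 2)*(u - 1)*(u + 3)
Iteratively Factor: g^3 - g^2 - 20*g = (g)*(g^2 - g - 20) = g*(g + 4)*(g - 5)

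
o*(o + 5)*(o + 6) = o^3 + 11*o^2 + 30*o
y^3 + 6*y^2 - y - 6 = (y - 1)*(y + 1)*(y + 6)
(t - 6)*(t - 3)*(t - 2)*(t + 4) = t^4 - 7*t^3 - 8*t^2 + 108*t - 144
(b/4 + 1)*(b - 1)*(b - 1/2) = b^3/4 + 5*b^2/8 - 11*b/8 + 1/2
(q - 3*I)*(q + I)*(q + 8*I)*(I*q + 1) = I*q^4 - 5*q^3 + 25*I*q^2 - 5*q + 24*I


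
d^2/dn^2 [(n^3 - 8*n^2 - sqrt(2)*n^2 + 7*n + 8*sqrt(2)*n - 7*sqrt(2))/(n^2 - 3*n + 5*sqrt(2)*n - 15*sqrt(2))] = 4*(15*sqrt(2)*n^3 + 26*n^3 - 270*n^2 - 123*sqrt(2)*n^2 + 189*sqrt(2)*n + 930*n - 1530 + 11*sqrt(2))/(n^6 - 9*n^5 + 15*sqrt(2)*n^5 - 135*sqrt(2)*n^4 + 177*n^4 - 1377*n^3 + 655*sqrt(2)*n^3 - 2655*sqrt(2)*n^2 + 4050*n^2 - 4050*n + 6750*sqrt(2)*n - 6750*sqrt(2))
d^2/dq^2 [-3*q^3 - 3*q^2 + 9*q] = -18*q - 6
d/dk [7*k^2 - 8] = 14*k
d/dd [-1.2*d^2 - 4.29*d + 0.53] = -2.4*d - 4.29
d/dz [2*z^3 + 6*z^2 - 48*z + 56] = 6*z^2 + 12*z - 48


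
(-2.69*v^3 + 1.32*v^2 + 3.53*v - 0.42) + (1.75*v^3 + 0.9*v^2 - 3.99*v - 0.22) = -0.94*v^3 + 2.22*v^2 - 0.46*v - 0.64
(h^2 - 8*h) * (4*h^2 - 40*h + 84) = 4*h^4 - 72*h^3 + 404*h^2 - 672*h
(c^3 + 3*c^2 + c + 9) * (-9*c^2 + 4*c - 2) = -9*c^5 - 23*c^4 + c^3 - 83*c^2 + 34*c - 18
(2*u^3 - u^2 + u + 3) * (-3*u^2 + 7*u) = -6*u^5 + 17*u^4 - 10*u^3 - 2*u^2 + 21*u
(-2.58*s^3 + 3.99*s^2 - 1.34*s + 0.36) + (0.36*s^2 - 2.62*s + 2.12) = -2.58*s^3 + 4.35*s^2 - 3.96*s + 2.48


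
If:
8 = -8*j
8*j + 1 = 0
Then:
No Solution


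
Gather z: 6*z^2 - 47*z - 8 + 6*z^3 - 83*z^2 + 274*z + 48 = 6*z^3 - 77*z^2 + 227*z + 40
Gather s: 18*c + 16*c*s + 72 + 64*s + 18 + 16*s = 18*c + s*(16*c + 80) + 90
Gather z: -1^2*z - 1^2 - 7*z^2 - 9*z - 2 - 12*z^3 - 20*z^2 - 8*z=-12*z^3 - 27*z^2 - 18*z - 3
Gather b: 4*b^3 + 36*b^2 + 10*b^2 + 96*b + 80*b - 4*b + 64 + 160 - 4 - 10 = 4*b^3 + 46*b^2 + 172*b + 210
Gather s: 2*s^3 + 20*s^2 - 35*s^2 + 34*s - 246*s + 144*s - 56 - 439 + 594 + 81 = 2*s^3 - 15*s^2 - 68*s + 180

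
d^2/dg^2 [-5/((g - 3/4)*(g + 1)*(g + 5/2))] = 80*(-384*g^4 - 1408*g^3 - 1428*g^2 - 294*g - 331)/(512*g^9 + 4224*g^8 + 11424*g^7 + 6712*g^6 - 17268*g^5 - 20994*g^4 + 7379*g^3 + 14805*g^2 - 675*g - 3375)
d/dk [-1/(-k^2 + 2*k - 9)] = 2*(1 - k)/(k^2 - 2*k + 9)^2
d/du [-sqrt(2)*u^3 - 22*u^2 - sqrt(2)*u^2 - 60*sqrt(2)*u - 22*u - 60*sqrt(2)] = -3*sqrt(2)*u^2 - 44*u - 2*sqrt(2)*u - 60*sqrt(2) - 22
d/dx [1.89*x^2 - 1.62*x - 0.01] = 3.78*x - 1.62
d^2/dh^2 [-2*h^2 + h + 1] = -4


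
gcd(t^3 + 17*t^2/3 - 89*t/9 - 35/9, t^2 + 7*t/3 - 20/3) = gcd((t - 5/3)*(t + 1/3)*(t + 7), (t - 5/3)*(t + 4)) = t - 5/3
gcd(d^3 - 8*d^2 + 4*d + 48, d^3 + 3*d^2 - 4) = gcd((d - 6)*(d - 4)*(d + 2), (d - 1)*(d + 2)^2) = d + 2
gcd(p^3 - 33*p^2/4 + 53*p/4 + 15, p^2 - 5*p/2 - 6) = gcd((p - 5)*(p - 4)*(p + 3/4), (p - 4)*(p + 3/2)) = p - 4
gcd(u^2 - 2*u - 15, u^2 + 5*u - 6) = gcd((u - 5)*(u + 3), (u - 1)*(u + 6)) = 1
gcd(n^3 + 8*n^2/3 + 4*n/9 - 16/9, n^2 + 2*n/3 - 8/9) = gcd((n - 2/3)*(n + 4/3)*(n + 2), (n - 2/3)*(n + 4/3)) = n^2 + 2*n/3 - 8/9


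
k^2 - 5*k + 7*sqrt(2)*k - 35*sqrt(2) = (k - 5)*(k + 7*sqrt(2))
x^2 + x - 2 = (x - 1)*(x + 2)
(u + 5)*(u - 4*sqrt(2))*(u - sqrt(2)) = u^3 - 5*sqrt(2)*u^2 + 5*u^2 - 25*sqrt(2)*u + 8*u + 40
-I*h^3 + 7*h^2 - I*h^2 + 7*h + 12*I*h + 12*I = (h + 3*I)*(h + 4*I)*(-I*h - I)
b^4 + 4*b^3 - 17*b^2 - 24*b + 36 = (b - 3)*(b - 1)*(b + 2)*(b + 6)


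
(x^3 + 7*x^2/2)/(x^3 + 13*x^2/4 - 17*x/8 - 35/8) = 4*x^2/(4*x^2 - x - 5)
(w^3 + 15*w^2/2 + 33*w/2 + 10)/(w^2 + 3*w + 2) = (w^2 + 13*w/2 + 10)/(w + 2)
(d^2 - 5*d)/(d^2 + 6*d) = (d - 5)/(d + 6)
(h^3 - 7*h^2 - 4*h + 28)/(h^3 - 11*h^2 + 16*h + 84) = (h - 2)/(h - 6)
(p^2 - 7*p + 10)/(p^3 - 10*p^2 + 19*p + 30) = (p - 2)/(p^2 - 5*p - 6)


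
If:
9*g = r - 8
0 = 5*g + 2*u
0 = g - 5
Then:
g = 5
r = 53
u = -25/2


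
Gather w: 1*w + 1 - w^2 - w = 1 - w^2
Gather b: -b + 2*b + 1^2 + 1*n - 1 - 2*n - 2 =b - n - 2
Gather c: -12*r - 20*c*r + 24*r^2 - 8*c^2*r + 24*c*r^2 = -8*c^2*r + c*(24*r^2 - 20*r) + 24*r^2 - 12*r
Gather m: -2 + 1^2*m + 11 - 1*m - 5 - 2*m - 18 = -2*m - 14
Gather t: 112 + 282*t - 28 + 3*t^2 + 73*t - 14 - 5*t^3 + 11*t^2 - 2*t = -5*t^3 + 14*t^2 + 353*t + 70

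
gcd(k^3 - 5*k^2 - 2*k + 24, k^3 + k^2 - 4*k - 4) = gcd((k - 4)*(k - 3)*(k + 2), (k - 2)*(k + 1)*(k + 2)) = k + 2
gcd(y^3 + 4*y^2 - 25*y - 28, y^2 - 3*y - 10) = 1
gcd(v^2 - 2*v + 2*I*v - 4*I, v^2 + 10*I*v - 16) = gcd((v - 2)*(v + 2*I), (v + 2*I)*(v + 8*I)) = v + 2*I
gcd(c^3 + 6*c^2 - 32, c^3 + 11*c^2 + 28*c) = c + 4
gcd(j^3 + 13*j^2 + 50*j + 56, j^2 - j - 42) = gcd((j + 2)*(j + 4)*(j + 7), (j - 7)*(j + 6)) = 1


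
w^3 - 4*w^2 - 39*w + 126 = (w - 7)*(w - 3)*(w + 6)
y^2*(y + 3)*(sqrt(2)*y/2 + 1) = sqrt(2)*y^4/2 + y^3 + 3*sqrt(2)*y^3/2 + 3*y^2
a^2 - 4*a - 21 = (a - 7)*(a + 3)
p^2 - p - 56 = (p - 8)*(p + 7)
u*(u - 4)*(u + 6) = u^3 + 2*u^2 - 24*u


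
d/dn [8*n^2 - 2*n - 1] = 16*n - 2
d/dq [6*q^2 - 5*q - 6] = 12*q - 5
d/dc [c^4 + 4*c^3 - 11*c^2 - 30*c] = 4*c^3 + 12*c^2 - 22*c - 30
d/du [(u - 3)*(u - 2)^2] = (u - 2)*(3*u - 8)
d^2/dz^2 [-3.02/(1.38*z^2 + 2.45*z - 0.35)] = (11.502576*z^2 + 20.42124*z - 3.02*(2.76*z + 2.45)*(5.52*z + 4.9) - 2.91732)/(1.38*z^2 + 2.45*z - 0.35)^3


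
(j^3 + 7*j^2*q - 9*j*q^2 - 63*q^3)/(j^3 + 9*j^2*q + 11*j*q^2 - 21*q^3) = (-j + 3*q)/(-j + q)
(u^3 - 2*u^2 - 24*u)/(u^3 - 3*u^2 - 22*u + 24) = u/(u - 1)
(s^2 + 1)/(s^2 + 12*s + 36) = (s^2 + 1)/(s^2 + 12*s + 36)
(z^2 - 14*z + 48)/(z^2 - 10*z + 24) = (z - 8)/(z - 4)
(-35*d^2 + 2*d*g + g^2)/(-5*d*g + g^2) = (7*d + g)/g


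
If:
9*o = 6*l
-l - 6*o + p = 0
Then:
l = p/5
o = 2*p/15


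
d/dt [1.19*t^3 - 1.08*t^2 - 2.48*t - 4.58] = 3.57*t^2 - 2.16*t - 2.48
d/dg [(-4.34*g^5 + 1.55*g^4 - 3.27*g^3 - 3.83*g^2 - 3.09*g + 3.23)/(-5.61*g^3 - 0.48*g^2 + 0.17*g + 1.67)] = (48.6948*g^7 - 2.4459*g^6 - 4.4392*g^5 - 55.3652*g^4 - 25.4276*g^3 + 35.8439*g^2 - 9.6914*g - 5.7094)/(31.4721*g^6 + 5.3856*g^5 - 1.677*g^4 - 18.9006*g^3 - 1.5743*g^2 + 0.5678*g + 2.7889)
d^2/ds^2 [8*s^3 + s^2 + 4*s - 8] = 48*s + 2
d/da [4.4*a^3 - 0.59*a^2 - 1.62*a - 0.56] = 13.2*a^2 - 1.18*a - 1.62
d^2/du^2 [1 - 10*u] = 0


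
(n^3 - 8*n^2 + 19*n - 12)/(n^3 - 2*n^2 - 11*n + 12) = (n - 3)/(n + 3)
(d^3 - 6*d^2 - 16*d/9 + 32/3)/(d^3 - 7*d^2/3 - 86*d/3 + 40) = (d + 4/3)/(d + 5)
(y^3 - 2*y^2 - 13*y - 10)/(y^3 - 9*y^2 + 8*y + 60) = (y + 1)/(y - 6)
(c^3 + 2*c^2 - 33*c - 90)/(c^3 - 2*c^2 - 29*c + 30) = (c + 3)/(c - 1)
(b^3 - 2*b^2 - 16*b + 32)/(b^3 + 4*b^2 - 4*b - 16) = (b - 4)/(b + 2)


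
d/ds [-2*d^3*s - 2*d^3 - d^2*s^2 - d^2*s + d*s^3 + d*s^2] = d*(-2*d^2 - 2*d*s - d + 3*s^2 + 2*s)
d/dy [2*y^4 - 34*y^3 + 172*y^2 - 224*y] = 8*y^3 - 102*y^2 + 344*y - 224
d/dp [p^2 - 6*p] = 2*p - 6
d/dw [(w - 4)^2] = 2*w - 8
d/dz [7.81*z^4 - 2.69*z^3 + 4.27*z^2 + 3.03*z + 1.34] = 31.24*z^3 - 8.07*z^2 + 8.54*z + 3.03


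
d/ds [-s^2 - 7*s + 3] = -2*s - 7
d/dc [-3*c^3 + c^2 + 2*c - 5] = -9*c^2 + 2*c + 2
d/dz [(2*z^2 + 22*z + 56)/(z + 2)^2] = 2*(-7*z - 34)/(z^3 + 6*z^2 + 12*z + 8)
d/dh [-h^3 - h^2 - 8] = h*(-3*h - 2)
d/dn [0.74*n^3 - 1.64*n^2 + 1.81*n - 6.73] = 2.22*n^2 - 3.28*n + 1.81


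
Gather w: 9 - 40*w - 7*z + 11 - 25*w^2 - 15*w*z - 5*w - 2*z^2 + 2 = -25*w^2 + w*(-15*z - 45) - 2*z^2 - 7*z + 22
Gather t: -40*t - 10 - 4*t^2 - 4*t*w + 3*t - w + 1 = -4*t^2 + t*(-4*w - 37) - w - 9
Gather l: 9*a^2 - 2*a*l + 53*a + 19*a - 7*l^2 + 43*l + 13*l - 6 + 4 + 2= 9*a^2 + 72*a - 7*l^2 + l*(56 - 2*a)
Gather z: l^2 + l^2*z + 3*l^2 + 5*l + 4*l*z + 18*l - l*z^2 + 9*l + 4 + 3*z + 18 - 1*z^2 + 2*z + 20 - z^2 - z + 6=4*l^2 + 32*l + z^2*(-l - 2) + z*(l^2 + 4*l + 4) + 48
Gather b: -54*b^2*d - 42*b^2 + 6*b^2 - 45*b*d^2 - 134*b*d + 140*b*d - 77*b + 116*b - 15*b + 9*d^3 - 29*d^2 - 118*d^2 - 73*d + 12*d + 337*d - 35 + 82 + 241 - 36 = b^2*(-54*d - 36) + b*(-45*d^2 + 6*d + 24) + 9*d^3 - 147*d^2 + 276*d + 252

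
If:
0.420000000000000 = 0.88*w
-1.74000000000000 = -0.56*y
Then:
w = 0.48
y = 3.11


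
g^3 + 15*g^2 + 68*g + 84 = (g + 2)*(g + 6)*(g + 7)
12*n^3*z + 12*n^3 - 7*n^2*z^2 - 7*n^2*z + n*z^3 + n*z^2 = (-4*n + z)*(-3*n + z)*(n*z + n)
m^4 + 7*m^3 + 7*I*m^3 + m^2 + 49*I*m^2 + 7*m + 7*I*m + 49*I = (m + 7)*(m - I)*(m + I)*(m + 7*I)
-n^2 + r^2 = (-n + r)*(n + r)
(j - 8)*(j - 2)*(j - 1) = j^3 - 11*j^2 + 26*j - 16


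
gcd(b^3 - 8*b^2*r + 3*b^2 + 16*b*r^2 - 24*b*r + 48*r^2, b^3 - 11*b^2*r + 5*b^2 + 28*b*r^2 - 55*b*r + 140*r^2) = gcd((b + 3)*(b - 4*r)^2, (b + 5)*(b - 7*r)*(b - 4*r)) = -b + 4*r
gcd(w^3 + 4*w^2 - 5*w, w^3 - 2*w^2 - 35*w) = w^2 + 5*w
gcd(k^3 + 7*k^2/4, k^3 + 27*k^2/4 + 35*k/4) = k^2 + 7*k/4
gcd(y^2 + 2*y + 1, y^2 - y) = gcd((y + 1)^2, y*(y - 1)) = 1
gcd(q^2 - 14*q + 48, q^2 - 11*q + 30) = q - 6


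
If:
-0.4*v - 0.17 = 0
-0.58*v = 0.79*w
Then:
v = -0.42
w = 0.31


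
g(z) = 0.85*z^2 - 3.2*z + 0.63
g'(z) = 1.7*z - 3.2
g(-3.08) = 18.55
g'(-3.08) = -8.44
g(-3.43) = 21.61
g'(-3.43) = -9.03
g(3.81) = 0.78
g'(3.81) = 3.28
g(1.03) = -1.76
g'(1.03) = -1.45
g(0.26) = -0.14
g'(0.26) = -2.76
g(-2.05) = 10.76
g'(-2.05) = -6.68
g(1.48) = -2.24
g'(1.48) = -0.68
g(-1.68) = 8.41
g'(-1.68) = -6.06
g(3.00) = -1.32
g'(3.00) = 1.90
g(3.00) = -1.32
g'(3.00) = 1.90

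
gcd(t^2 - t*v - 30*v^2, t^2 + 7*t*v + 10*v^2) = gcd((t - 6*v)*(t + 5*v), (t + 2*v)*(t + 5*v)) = t + 5*v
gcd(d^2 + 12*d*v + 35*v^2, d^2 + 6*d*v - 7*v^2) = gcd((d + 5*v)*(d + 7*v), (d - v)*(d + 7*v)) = d + 7*v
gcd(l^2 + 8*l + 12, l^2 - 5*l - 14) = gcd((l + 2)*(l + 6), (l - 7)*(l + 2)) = l + 2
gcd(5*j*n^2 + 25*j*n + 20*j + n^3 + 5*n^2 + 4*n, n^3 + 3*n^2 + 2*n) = n + 1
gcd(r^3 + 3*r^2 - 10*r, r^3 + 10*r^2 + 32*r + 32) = 1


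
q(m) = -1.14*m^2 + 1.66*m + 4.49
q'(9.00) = -18.86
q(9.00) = -72.91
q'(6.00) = -12.02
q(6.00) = -26.59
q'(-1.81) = 5.79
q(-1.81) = -2.25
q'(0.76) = -0.07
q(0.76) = 5.09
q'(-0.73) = 3.32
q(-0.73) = 2.67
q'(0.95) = -0.51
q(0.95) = 5.04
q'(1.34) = -1.40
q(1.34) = 4.67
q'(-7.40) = 18.53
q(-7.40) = -70.22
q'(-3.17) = 8.89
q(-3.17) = -12.23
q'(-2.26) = 6.81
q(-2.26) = -5.08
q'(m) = 1.66 - 2.28*m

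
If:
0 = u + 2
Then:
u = -2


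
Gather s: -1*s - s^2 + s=-s^2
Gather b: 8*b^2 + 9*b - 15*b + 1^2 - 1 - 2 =8*b^2 - 6*b - 2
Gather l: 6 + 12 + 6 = 24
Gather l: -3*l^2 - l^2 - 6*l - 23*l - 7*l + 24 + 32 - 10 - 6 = -4*l^2 - 36*l + 40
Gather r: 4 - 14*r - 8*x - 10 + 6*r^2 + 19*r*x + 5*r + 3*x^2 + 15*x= 6*r^2 + r*(19*x - 9) + 3*x^2 + 7*x - 6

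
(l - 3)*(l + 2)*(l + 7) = l^3 + 6*l^2 - 13*l - 42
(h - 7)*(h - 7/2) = h^2 - 21*h/2 + 49/2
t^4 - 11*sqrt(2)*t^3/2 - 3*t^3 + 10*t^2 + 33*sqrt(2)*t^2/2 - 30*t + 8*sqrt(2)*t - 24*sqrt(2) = (t - 3)*(t - 4*sqrt(2))*(t - 2*sqrt(2))*(t + sqrt(2)/2)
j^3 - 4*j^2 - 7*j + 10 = (j - 5)*(j - 1)*(j + 2)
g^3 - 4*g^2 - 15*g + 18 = (g - 6)*(g - 1)*(g + 3)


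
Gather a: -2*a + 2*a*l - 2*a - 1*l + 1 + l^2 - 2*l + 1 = a*(2*l - 4) + l^2 - 3*l + 2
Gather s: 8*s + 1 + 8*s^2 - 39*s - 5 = 8*s^2 - 31*s - 4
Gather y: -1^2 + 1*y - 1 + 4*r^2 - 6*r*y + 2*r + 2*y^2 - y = 4*r^2 - 6*r*y + 2*r + 2*y^2 - 2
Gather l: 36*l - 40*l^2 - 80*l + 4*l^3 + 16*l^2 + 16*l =4*l^3 - 24*l^2 - 28*l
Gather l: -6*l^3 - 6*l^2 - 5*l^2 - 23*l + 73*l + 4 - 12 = -6*l^3 - 11*l^2 + 50*l - 8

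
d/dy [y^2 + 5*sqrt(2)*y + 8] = 2*y + 5*sqrt(2)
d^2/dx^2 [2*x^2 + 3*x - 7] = 4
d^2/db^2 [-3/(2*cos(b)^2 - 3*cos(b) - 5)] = 3*(-16*sin(b)^4 + 57*sin(b)^2 - 15*cos(b)/2 + 9*cos(3*b)/2 - 3)/(2*sin(b)^2 + 3*cos(b) + 3)^3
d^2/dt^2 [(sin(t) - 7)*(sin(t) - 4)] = 11*sin(t) + 2*cos(2*t)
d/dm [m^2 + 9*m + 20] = 2*m + 9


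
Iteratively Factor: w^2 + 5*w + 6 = (w + 2)*(w + 3)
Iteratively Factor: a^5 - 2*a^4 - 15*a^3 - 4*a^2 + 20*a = (a + 2)*(a^4 - 4*a^3 - 7*a^2 + 10*a) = (a - 1)*(a + 2)*(a^3 - 3*a^2 - 10*a) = (a - 1)*(a + 2)^2*(a^2 - 5*a) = a*(a - 1)*(a + 2)^2*(a - 5)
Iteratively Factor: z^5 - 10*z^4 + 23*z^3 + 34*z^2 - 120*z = (z + 2)*(z^4 - 12*z^3 + 47*z^2 - 60*z) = (z - 3)*(z + 2)*(z^3 - 9*z^2 + 20*z) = (z - 5)*(z - 3)*(z + 2)*(z^2 - 4*z) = (z - 5)*(z - 4)*(z - 3)*(z + 2)*(z)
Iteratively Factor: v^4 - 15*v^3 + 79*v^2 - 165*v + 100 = (v - 4)*(v^3 - 11*v^2 + 35*v - 25) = (v - 5)*(v - 4)*(v^2 - 6*v + 5) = (v - 5)*(v - 4)*(v - 1)*(v - 5)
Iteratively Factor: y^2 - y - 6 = (y - 3)*(y + 2)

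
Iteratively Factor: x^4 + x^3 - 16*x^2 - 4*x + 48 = (x + 2)*(x^3 - x^2 - 14*x + 24) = (x + 2)*(x + 4)*(x^2 - 5*x + 6) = (x - 2)*(x + 2)*(x + 4)*(x - 3)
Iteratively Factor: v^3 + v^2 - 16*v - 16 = (v + 1)*(v^2 - 16) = (v - 4)*(v + 1)*(v + 4)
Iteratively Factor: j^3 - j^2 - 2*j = (j - 2)*(j^2 + j) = (j - 2)*(j + 1)*(j)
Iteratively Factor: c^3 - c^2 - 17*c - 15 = (c - 5)*(c^2 + 4*c + 3) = (c - 5)*(c + 1)*(c + 3)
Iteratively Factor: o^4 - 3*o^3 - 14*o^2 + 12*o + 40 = (o - 5)*(o^3 + 2*o^2 - 4*o - 8) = (o - 5)*(o + 2)*(o^2 - 4) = (o - 5)*(o - 2)*(o + 2)*(o + 2)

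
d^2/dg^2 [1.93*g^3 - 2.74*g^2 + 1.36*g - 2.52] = 11.58*g - 5.48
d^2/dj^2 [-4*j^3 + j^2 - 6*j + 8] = 2 - 24*j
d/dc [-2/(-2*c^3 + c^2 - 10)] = 4*c*(1 - 3*c)/(2*c^3 - c^2 + 10)^2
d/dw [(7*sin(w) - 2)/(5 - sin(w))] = 33*cos(w)/(sin(w) - 5)^2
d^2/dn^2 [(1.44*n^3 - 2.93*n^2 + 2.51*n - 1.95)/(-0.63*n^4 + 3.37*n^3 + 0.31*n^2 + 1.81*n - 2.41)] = (-1.143072*n^9 + 6.97750199999999*n^8 - 50.9661180000001*n^7 + 148.458976*n^6 - 147.028242*n^5 - 128.352228*n^4 + 448.334304*n^3 - 156.840402*n^2 + 40.15545*n + 27.828204)/(0.250047*n^12 - 4.012659*n^11 + 21.095424*n^10 - 36.478954*n^9 + 15.546165*n^8 - 91.218606*n^7 + 74.102945*n^6 - 35.02557*n^5 + 96.827001*n^4 - 56.536126*n^3 + 18.28467*n^2 - 31.537983*n + 13.997521)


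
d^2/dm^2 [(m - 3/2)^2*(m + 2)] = 6*m - 2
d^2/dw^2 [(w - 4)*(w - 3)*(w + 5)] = 6*w - 4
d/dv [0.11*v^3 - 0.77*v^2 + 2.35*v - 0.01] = 0.33*v^2 - 1.54*v + 2.35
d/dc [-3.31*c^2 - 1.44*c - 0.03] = -6.62*c - 1.44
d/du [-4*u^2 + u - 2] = 1 - 8*u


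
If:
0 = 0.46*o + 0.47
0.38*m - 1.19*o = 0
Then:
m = -3.20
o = -1.02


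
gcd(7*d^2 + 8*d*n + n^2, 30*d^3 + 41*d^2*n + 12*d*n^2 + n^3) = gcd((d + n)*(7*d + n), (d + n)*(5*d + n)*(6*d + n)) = d + n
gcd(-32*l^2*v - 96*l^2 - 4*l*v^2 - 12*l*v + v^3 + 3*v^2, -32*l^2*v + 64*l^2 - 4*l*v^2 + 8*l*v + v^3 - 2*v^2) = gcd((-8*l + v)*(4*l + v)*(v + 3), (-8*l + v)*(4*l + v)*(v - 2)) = -32*l^2 - 4*l*v + v^2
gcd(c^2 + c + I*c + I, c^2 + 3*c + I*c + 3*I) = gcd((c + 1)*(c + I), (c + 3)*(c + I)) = c + I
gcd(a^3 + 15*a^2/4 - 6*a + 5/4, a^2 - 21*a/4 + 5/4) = a - 1/4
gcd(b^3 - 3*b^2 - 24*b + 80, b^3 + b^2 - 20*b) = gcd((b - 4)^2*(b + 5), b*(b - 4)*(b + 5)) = b^2 + b - 20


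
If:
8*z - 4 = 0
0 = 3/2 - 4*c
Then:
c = 3/8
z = 1/2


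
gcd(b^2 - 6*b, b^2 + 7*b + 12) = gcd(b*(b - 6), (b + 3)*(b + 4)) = 1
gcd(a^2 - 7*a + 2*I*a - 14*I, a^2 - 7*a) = a - 7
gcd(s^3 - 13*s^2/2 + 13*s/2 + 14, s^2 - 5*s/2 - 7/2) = s^2 - 5*s/2 - 7/2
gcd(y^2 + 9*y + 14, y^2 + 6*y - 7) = y + 7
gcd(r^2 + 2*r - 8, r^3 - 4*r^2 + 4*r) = r - 2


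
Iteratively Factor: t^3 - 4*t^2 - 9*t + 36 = (t + 3)*(t^2 - 7*t + 12) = (t - 4)*(t + 3)*(t - 3)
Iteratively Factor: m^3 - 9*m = (m - 3)*(m^2 + 3*m) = (m - 3)*(m + 3)*(m)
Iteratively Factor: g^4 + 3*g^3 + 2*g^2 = (g + 2)*(g^3 + g^2) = g*(g + 2)*(g^2 + g) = g*(g + 1)*(g + 2)*(g)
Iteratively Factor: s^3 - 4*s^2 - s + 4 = (s - 4)*(s^2 - 1) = (s - 4)*(s + 1)*(s - 1)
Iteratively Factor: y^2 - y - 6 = (y + 2)*(y - 3)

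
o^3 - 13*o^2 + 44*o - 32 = (o - 8)*(o - 4)*(o - 1)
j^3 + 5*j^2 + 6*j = j*(j + 2)*(j + 3)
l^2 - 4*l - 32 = (l - 8)*(l + 4)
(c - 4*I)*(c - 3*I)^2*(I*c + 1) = I*c^4 + 11*c^3 - 43*I*c^2 - 69*c + 36*I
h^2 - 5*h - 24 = (h - 8)*(h + 3)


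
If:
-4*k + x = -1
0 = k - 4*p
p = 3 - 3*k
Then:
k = 12/13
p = 3/13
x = 35/13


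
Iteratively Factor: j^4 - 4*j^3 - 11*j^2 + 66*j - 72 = (j + 4)*(j^3 - 8*j^2 + 21*j - 18) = (j - 2)*(j + 4)*(j^2 - 6*j + 9) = (j - 3)*(j - 2)*(j + 4)*(j - 3)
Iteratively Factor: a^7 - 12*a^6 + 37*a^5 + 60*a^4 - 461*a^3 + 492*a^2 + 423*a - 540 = (a - 5)*(a^6 - 7*a^5 + 2*a^4 + 70*a^3 - 111*a^2 - 63*a + 108) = (a - 5)*(a - 3)*(a^5 - 4*a^4 - 10*a^3 + 40*a^2 + 9*a - 36) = (a - 5)*(a - 3)^2*(a^4 - a^3 - 13*a^2 + a + 12) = (a - 5)*(a - 3)^2*(a + 3)*(a^3 - 4*a^2 - a + 4) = (a - 5)*(a - 3)^2*(a - 1)*(a + 3)*(a^2 - 3*a - 4) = (a - 5)*(a - 3)^2*(a - 1)*(a + 1)*(a + 3)*(a - 4)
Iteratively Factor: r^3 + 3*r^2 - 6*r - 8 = (r - 2)*(r^2 + 5*r + 4) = (r - 2)*(r + 4)*(r + 1)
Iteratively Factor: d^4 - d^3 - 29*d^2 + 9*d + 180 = (d - 3)*(d^3 + 2*d^2 - 23*d - 60) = (d - 5)*(d - 3)*(d^2 + 7*d + 12) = (d - 5)*(d - 3)*(d + 4)*(d + 3)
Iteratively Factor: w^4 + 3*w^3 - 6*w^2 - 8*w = (w - 2)*(w^3 + 5*w^2 + 4*w) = (w - 2)*(w + 1)*(w^2 + 4*w) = (w - 2)*(w + 1)*(w + 4)*(w)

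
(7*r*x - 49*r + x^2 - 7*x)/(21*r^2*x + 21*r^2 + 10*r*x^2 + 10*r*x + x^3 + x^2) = (x - 7)/(3*r*x + 3*r + x^2 + x)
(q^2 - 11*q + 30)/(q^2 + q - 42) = (q - 5)/(q + 7)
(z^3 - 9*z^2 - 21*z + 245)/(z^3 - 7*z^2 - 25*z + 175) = (z - 7)/(z - 5)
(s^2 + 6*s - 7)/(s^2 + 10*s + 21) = (s - 1)/(s + 3)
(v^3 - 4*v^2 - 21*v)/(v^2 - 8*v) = (v^2 - 4*v - 21)/(v - 8)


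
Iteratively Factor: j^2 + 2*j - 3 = (j - 1)*(j + 3)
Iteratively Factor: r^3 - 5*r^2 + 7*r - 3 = (r - 3)*(r^2 - 2*r + 1) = (r - 3)*(r - 1)*(r - 1)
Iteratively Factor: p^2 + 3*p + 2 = (p + 2)*(p + 1)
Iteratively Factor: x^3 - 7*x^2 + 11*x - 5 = (x - 5)*(x^2 - 2*x + 1) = (x - 5)*(x - 1)*(x - 1)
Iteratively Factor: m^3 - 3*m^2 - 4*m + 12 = (m - 2)*(m^2 - m - 6) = (m - 3)*(m - 2)*(m + 2)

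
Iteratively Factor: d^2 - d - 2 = (d - 2)*(d + 1)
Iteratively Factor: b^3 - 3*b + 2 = (b - 1)*(b^2 + b - 2) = (b - 1)*(b + 2)*(b - 1)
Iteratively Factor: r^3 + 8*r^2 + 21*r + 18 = (r + 3)*(r^2 + 5*r + 6) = (r + 2)*(r + 3)*(r + 3)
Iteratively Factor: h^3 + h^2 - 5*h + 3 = (h + 3)*(h^2 - 2*h + 1) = (h - 1)*(h + 3)*(h - 1)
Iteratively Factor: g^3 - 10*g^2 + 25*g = (g)*(g^2 - 10*g + 25) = g*(g - 5)*(g - 5)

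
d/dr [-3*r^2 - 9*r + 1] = -6*r - 9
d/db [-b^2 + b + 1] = 1 - 2*b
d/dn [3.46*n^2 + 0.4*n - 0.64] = 6.92*n + 0.4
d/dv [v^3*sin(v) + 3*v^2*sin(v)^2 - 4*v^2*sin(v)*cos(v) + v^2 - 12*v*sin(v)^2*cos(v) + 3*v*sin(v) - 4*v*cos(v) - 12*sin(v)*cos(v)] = v^3*cos(v) + 3*v^2*sin(v) + 3*v^2*sin(2*v) - 4*v^2*cos(2*v) + 7*v*sin(v) - 4*v*sin(2*v) - 9*v*sin(3*v) + 3*v*cos(v) - 3*v*cos(2*v) + 5*v + 3*sin(v) - 7*cos(v) - 12*cos(2*v) + 3*cos(3*v)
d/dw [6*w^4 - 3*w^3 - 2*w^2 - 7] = w*(24*w^2 - 9*w - 4)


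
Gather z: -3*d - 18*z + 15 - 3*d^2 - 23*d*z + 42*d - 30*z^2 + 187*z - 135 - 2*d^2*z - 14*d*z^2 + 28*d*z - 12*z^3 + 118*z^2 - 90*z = -3*d^2 + 39*d - 12*z^3 + z^2*(88 - 14*d) + z*(-2*d^2 + 5*d + 79) - 120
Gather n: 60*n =60*n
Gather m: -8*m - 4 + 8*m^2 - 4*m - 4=8*m^2 - 12*m - 8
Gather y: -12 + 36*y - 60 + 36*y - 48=72*y - 120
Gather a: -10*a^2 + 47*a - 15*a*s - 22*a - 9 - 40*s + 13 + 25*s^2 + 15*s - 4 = -10*a^2 + a*(25 - 15*s) + 25*s^2 - 25*s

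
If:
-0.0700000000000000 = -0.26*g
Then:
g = 0.27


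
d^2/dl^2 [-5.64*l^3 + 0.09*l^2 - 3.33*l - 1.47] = 0.18 - 33.84*l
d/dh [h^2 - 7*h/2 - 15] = 2*h - 7/2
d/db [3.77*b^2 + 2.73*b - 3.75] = 7.54*b + 2.73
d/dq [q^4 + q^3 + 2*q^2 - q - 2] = 4*q^3 + 3*q^2 + 4*q - 1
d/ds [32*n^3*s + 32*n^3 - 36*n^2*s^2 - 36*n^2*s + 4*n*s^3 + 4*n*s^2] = 4*n*(8*n^2 - 18*n*s - 9*n + 3*s^2 + 2*s)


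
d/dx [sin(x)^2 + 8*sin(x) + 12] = 2*(sin(x) + 4)*cos(x)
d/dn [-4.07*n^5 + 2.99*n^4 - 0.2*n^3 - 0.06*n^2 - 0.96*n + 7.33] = -20.35*n^4 + 11.96*n^3 - 0.6*n^2 - 0.12*n - 0.96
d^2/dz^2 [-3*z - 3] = 0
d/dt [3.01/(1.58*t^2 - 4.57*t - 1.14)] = (13.7557 - 9.5116*t)/(-1.58*t^2 + 4.57*t + 1.14)^2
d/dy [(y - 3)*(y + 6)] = 2*y + 3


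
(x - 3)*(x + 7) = x^2 + 4*x - 21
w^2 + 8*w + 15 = (w + 3)*(w + 5)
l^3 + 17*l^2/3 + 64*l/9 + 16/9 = (l + 1/3)*(l + 4/3)*(l + 4)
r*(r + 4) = r^2 + 4*r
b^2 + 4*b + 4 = (b + 2)^2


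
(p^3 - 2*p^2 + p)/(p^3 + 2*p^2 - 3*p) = (p - 1)/(p + 3)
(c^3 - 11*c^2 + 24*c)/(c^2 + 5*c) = (c^2 - 11*c + 24)/(c + 5)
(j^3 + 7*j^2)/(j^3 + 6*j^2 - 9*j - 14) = j^2/(j^2 - j - 2)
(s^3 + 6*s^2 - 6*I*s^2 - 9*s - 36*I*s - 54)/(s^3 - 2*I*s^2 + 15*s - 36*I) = (s + 6)/(s + 4*I)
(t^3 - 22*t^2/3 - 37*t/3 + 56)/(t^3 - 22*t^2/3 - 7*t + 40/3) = (3*t^2 + 2*t - 21)/(3*t^2 + 2*t - 5)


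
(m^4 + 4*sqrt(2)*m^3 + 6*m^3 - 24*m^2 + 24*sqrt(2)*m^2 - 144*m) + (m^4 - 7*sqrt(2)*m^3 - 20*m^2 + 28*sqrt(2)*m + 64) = 2*m^4 - 3*sqrt(2)*m^3 + 6*m^3 - 44*m^2 + 24*sqrt(2)*m^2 - 144*m + 28*sqrt(2)*m + 64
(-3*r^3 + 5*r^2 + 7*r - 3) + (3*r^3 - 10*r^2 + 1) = -5*r^2 + 7*r - 2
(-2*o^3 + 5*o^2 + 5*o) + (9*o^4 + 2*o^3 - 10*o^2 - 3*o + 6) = 9*o^4 - 5*o^2 + 2*o + 6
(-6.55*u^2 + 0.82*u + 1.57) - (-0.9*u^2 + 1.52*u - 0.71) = -5.65*u^2 - 0.7*u + 2.28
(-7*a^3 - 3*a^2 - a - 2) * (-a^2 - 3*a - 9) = 7*a^5 + 24*a^4 + 73*a^3 + 32*a^2 + 15*a + 18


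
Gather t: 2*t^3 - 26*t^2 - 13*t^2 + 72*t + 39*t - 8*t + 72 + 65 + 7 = 2*t^3 - 39*t^2 + 103*t + 144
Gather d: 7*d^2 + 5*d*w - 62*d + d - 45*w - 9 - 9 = 7*d^2 + d*(5*w - 61) - 45*w - 18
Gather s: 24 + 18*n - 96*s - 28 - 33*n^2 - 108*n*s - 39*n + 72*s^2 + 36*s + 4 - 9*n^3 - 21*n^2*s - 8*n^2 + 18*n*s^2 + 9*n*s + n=-9*n^3 - 41*n^2 - 20*n + s^2*(18*n + 72) + s*(-21*n^2 - 99*n - 60)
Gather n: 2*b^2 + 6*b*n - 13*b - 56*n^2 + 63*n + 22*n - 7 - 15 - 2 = 2*b^2 - 13*b - 56*n^2 + n*(6*b + 85) - 24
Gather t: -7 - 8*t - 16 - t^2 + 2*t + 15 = -t^2 - 6*t - 8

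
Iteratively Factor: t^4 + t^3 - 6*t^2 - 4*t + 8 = (t + 2)*(t^3 - t^2 - 4*t + 4) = (t + 2)^2*(t^2 - 3*t + 2) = (t - 2)*(t + 2)^2*(t - 1)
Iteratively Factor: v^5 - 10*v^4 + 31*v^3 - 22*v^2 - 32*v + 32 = (v - 4)*(v^4 - 6*v^3 + 7*v^2 + 6*v - 8) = (v - 4)^2*(v^3 - 2*v^2 - v + 2) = (v - 4)^2*(v - 1)*(v^2 - v - 2) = (v - 4)^2*(v - 1)*(v + 1)*(v - 2)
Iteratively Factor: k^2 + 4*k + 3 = (k + 1)*(k + 3)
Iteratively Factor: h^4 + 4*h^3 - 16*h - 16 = (h + 2)*(h^3 + 2*h^2 - 4*h - 8) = (h - 2)*(h + 2)*(h^2 + 4*h + 4) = (h - 2)*(h + 2)^2*(h + 2)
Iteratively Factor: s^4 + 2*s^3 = (s)*(s^3 + 2*s^2) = s^2*(s^2 + 2*s) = s^3*(s + 2)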